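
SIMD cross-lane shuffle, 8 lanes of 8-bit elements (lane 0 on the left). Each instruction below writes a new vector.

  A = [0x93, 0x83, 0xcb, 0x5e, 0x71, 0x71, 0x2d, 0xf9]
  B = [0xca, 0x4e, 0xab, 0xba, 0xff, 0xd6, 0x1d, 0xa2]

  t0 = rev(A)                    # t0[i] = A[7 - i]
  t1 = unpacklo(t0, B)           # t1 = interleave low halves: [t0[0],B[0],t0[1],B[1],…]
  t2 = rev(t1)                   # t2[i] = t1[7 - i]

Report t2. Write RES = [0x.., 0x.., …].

RES = [ 0xba  0x71  0xab  0x71  0x4e  0x2d  0xca  0xf9 ]

  t0: f9 2d 71 71 5e cb 83 93
  t1: f9 ca 2d 4e 71 ab 71 ba
  t2: ba 71 ab 71 4e 2d ca f9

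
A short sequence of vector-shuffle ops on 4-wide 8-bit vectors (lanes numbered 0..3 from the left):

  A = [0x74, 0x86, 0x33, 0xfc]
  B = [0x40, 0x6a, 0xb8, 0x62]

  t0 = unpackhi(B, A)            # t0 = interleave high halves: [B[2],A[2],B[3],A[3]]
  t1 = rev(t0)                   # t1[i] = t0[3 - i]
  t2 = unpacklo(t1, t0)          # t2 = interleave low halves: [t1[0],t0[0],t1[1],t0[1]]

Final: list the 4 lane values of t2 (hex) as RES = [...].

→ t0 |b8|33|62|fc|
→ t1 |fc|62|33|b8|
→ t2 |fc|b8|62|33|

RES = [0xfc, 0xb8, 0x62, 0x33]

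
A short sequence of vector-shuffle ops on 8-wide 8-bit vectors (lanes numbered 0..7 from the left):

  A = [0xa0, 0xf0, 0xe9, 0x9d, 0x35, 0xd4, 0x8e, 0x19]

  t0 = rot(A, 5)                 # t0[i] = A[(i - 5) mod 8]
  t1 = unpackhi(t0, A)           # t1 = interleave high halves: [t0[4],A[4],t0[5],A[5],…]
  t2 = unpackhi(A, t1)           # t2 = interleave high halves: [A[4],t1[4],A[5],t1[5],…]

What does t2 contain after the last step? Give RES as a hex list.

RES = [ 0x35  0xf0  0xd4  0x8e  0x8e  0xe9  0x19  0x19 ]

  t0: 9d 35 d4 8e 19 a0 f0 e9
  t1: 19 35 a0 d4 f0 8e e9 19
  t2: 35 f0 d4 8e 8e e9 19 19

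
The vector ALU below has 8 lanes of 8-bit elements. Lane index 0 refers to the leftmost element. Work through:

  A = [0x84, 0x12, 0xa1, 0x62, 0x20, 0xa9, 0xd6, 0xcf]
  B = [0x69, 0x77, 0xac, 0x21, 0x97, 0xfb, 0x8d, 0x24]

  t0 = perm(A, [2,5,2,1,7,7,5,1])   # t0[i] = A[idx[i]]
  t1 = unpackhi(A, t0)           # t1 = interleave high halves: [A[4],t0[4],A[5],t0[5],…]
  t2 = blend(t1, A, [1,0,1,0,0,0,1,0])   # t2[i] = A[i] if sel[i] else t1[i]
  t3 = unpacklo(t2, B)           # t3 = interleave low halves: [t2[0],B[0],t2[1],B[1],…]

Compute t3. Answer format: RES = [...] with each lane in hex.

RES = [ 0x84  0x69  0xcf  0x77  0xa1  0xac  0xcf  0x21 ]

t0 = [0xa1, 0xa9, 0xa1, 0x12, 0xcf, 0xcf, 0xa9, 0x12]
t1 = [0x20, 0xcf, 0xa9, 0xcf, 0xd6, 0xa9, 0xcf, 0x12]
t2 = [0x84, 0xcf, 0xa1, 0xcf, 0xd6, 0xa9, 0xd6, 0x12]
t3 = [0x84, 0x69, 0xcf, 0x77, 0xa1, 0xac, 0xcf, 0x21]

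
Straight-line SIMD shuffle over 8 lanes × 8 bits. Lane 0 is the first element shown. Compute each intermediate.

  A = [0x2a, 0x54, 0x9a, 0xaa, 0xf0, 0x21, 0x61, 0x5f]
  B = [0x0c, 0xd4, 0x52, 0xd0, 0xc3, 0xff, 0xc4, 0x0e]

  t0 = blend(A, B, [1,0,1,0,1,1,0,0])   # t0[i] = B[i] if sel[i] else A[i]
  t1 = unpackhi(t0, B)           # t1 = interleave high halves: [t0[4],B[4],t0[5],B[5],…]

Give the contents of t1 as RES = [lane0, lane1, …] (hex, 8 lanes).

→ t0 |0c|54|52|aa|c3|ff|61|5f|
→ t1 |c3|c3|ff|ff|61|c4|5f|0e|

RES = [0xc3, 0xc3, 0xff, 0xff, 0x61, 0xc4, 0x5f, 0x0e]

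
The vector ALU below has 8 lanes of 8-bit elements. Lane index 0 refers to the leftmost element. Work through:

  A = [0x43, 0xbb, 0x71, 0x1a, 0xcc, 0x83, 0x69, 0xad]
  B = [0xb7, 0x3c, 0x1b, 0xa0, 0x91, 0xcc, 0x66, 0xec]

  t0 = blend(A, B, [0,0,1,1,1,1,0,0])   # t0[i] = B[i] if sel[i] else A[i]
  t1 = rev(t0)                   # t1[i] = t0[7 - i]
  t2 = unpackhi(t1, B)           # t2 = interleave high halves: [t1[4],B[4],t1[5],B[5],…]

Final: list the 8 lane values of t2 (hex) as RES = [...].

RES = [0xa0, 0x91, 0x1b, 0xcc, 0xbb, 0x66, 0x43, 0xec]

  t0: 43 bb 1b a0 91 cc 69 ad
  t1: ad 69 cc 91 a0 1b bb 43
  t2: a0 91 1b cc bb 66 43 ec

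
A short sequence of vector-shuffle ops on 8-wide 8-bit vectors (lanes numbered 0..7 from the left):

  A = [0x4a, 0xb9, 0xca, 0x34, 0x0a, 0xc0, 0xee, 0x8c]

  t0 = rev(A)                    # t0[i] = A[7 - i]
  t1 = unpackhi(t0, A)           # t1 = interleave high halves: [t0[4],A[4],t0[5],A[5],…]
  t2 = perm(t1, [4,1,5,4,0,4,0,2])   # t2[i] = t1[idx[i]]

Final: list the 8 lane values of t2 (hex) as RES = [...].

t0 = [0x8c, 0xee, 0xc0, 0x0a, 0x34, 0xca, 0xb9, 0x4a]
t1 = [0x34, 0x0a, 0xca, 0xc0, 0xb9, 0xee, 0x4a, 0x8c]
t2 = [0xb9, 0x0a, 0xee, 0xb9, 0x34, 0xb9, 0x34, 0xca]

RES = [ 0xb9  0x0a  0xee  0xb9  0x34  0xb9  0x34  0xca ]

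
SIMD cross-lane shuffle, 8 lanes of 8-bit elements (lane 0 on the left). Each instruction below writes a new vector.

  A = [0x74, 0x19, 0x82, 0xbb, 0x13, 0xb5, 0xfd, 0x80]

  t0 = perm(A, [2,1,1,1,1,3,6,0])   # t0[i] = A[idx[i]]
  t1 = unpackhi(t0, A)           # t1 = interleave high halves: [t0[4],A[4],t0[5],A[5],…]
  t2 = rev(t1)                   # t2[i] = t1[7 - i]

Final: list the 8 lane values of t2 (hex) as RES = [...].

RES = [0x80, 0x74, 0xfd, 0xfd, 0xb5, 0xbb, 0x13, 0x19]

t0 = [0x82, 0x19, 0x19, 0x19, 0x19, 0xbb, 0xfd, 0x74]
t1 = [0x19, 0x13, 0xbb, 0xb5, 0xfd, 0xfd, 0x74, 0x80]
t2 = [0x80, 0x74, 0xfd, 0xfd, 0xb5, 0xbb, 0x13, 0x19]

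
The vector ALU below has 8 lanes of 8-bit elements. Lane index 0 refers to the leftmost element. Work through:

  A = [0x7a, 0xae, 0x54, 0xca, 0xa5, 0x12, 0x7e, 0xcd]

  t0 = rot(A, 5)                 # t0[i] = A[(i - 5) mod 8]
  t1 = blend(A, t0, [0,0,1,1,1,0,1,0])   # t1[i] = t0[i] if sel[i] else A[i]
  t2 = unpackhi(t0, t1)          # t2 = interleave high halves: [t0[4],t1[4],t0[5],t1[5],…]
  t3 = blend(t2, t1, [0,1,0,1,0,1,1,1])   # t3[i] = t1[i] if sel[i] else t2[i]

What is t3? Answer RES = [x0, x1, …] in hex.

RES = [ 0xcd  0xae  0x7a  0x7e  0xae  0x12  0xae  0xcd ]

→ t0 |ca|a5|12|7e|cd|7a|ae|54|
→ t1 |7a|ae|12|7e|cd|12|ae|cd|
→ t2 |cd|cd|7a|12|ae|ae|54|cd|
→ t3 |cd|ae|7a|7e|ae|12|ae|cd|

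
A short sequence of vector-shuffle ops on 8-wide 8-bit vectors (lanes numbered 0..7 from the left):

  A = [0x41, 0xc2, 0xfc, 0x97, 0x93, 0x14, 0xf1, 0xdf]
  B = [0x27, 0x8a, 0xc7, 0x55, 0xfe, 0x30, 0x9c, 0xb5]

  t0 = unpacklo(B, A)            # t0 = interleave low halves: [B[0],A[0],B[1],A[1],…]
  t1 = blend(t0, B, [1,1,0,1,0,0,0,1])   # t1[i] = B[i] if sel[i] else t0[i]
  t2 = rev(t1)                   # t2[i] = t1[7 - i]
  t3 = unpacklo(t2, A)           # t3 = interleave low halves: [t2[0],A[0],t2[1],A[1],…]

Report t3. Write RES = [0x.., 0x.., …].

RES = [0xb5, 0x41, 0x55, 0xc2, 0xfc, 0xfc, 0xc7, 0x97]

→ t0 |27|41|8a|c2|c7|fc|55|97|
→ t1 |27|8a|8a|55|c7|fc|55|b5|
→ t2 |b5|55|fc|c7|55|8a|8a|27|
→ t3 |b5|41|55|c2|fc|fc|c7|97|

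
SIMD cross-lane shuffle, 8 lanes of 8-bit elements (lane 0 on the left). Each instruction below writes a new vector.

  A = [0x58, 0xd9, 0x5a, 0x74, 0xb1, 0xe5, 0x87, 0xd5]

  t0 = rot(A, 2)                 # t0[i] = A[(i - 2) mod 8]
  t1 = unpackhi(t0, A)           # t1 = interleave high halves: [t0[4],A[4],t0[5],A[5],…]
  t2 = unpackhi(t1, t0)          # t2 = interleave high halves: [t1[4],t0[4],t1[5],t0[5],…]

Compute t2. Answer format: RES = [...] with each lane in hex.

→ t0 |87|d5|58|d9|5a|74|b1|e5|
→ t1 |5a|b1|74|e5|b1|87|e5|d5|
→ t2 |b1|5a|87|74|e5|b1|d5|e5|

RES = [0xb1, 0x5a, 0x87, 0x74, 0xe5, 0xb1, 0xd5, 0xe5]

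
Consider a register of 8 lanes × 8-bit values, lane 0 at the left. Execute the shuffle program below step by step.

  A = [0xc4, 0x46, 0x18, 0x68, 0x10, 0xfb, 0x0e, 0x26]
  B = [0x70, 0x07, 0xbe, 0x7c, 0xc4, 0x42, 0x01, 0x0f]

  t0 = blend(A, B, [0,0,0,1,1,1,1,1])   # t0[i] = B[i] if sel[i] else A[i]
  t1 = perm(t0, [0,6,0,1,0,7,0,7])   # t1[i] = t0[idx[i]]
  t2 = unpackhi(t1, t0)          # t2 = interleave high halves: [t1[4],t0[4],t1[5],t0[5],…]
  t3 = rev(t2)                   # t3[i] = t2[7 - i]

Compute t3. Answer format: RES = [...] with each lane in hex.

RES = [0x0f, 0x0f, 0x01, 0xc4, 0x42, 0x0f, 0xc4, 0xc4]

t0 = [0xc4, 0x46, 0x18, 0x7c, 0xc4, 0x42, 0x01, 0x0f]
t1 = [0xc4, 0x01, 0xc4, 0x46, 0xc4, 0x0f, 0xc4, 0x0f]
t2 = [0xc4, 0xc4, 0x0f, 0x42, 0xc4, 0x01, 0x0f, 0x0f]
t3 = [0x0f, 0x0f, 0x01, 0xc4, 0x42, 0x0f, 0xc4, 0xc4]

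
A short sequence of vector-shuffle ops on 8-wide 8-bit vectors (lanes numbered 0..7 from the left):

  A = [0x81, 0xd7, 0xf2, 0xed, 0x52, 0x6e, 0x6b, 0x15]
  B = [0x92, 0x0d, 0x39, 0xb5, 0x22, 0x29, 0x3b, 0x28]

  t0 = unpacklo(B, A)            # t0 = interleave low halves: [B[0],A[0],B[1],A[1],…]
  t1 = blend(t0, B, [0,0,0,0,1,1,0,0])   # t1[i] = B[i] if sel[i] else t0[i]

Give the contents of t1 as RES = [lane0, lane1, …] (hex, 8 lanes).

RES = [ 0x92  0x81  0x0d  0xd7  0x22  0x29  0xb5  0xed ]

  t0: 92 81 0d d7 39 f2 b5 ed
  t1: 92 81 0d d7 22 29 b5 ed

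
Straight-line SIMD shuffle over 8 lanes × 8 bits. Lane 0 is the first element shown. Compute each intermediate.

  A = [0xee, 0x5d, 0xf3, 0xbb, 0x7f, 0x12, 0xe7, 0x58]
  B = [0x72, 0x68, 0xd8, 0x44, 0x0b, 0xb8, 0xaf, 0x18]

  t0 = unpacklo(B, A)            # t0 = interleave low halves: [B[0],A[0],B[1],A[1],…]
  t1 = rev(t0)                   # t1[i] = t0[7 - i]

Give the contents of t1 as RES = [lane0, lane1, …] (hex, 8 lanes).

t0 = [0x72, 0xee, 0x68, 0x5d, 0xd8, 0xf3, 0x44, 0xbb]
t1 = [0xbb, 0x44, 0xf3, 0xd8, 0x5d, 0x68, 0xee, 0x72]

RES = [ 0xbb  0x44  0xf3  0xd8  0x5d  0x68  0xee  0x72 ]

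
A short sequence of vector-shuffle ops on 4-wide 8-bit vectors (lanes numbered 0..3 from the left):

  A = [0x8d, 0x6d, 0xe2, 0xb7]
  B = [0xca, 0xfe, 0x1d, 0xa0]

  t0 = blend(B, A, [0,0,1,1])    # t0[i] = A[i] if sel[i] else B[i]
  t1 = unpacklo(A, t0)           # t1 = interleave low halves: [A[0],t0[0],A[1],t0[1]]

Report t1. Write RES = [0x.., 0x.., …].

RES = [0x8d, 0xca, 0x6d, 0xfe]

t0 = [0xca, 0xfe, 0xe2, 0xb7]
t1 = [0x8d, 0xca, 0x6d, 0xfe]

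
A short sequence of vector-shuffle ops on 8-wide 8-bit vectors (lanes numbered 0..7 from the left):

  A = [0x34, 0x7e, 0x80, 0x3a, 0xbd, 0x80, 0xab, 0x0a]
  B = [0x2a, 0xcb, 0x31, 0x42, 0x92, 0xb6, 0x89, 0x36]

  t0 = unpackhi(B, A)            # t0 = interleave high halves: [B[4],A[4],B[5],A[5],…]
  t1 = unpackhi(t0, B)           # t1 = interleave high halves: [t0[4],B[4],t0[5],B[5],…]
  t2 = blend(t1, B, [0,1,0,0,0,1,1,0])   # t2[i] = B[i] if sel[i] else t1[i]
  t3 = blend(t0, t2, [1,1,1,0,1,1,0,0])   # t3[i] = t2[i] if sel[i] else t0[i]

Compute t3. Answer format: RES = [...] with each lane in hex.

  t0: 92 bd b6 80 89 ab 36 0a
  t1: 89 92 ab b6 36 89 0a 36
  t2: 89 cb ab b6 36 b6 89 36
  t3: 89 cb ab 80 36 b6 36 0a

RES = [ 0x89  0xcb  0xab  0x80  0x36  0xb6  0x36  0x0a ]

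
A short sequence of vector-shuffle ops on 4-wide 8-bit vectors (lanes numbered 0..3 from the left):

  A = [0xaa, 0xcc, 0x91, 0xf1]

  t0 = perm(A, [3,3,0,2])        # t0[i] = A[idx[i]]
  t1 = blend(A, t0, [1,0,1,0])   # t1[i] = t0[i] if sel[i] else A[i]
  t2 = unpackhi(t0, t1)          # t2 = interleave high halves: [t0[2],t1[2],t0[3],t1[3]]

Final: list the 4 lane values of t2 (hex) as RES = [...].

  t0: f1 f1 aa 91
  t1: f1 cc aa f1
  t2: aa aa 91 f1

RES = [ 0xaa  0xaa  0x91  0xf1 ]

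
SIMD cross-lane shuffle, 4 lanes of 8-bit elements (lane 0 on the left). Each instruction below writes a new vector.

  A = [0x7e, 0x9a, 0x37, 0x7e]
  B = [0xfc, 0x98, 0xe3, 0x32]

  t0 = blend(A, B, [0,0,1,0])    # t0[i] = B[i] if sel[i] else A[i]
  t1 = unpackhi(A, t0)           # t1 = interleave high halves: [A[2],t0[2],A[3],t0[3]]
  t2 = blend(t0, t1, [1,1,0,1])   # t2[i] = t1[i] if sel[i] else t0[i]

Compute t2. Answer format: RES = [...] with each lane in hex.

→ t0 |7e|9a|e3|7e|
→ t1 |37|e3|7e|7e|
→ t2 |37|e3|e3|7e|

RES = [0x37, 0xe3, 0xe3, 0x7e]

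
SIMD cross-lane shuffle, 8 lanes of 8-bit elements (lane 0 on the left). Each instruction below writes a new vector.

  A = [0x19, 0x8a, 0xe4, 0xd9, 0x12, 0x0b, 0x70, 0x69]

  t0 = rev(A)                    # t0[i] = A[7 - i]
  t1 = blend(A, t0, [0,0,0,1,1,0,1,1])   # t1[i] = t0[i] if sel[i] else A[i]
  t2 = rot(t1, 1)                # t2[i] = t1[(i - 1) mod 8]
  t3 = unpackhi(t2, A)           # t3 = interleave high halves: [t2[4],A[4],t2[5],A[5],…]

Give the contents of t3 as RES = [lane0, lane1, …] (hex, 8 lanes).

RES = [ 0x12  0x12  0xd9  0x0b  0x0b  0x70  0x8a  0x69 ]

t0 = [0x69, 0x70, 0x0b, 0x12, 0xd9, 0xe4, 0x8a, 0x19]
t1 = [0x19, 0x8a, 0xe4, 0x12, 0xd9, 0x0b, 0x8a, 0x19]
t2 = [0x19, 0x19, 0x8a, 0xe4, 0x12, 0xd9, 0x0b, 0x8a]
t3 = [0x12, 0x12, 0xd9, 0x0b, 0x0b, 0x70, 0x8a, 0x69]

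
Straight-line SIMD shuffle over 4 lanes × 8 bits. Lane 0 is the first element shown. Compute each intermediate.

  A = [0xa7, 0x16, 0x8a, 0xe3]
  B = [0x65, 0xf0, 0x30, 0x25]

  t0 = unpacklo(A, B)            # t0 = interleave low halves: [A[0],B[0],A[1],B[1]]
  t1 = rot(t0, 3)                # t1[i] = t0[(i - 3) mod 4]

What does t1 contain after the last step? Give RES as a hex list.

→ t0 |a7|65|16|f0|
→ t1 |65|16|f0|a7|

RES = [ 0x65  0x16  0xf0  0xa7 ]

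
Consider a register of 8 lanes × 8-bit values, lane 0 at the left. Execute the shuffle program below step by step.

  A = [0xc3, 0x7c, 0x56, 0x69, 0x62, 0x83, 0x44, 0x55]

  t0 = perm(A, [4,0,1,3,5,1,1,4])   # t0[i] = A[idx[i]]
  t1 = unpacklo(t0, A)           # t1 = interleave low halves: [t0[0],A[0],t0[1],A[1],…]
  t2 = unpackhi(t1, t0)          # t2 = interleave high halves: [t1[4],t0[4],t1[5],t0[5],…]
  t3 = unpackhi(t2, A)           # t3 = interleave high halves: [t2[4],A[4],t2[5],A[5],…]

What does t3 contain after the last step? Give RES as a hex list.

RES = [0x69, 0x62, 0x7c, 0x83, 0x69, 0x44, 0x62, 0x55]

t0 = [0x62, 0xc3, 0x7c, 0x69, 0x83, 0x7c, 0x7c, 0x62]
t1 = [0x62, 0xc3, 0xc3, 0x7c, 0x7c, 0x56, 0x69, 0x69]
t2 = [0x7c, 0x83, 0x56, 0x7c, 0x69, 0x7c, 0x69, 0x62]
t3 = [0x69, 0x62, 0x7c, 0x83, 0x69, 0x44, 0x62, 0x55]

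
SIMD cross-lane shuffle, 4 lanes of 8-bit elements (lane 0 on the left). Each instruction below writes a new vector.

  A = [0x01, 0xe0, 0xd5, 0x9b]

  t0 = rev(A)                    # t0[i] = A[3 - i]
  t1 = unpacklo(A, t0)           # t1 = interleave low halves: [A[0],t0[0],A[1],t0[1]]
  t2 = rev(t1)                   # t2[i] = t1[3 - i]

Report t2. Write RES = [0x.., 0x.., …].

  t0: 9b d5 e0 01
  t1: 01 9b e0 d5
  t2: d5 e0 9b 01

RES = [0xd5, 0xe0, 0x9b, 0x01]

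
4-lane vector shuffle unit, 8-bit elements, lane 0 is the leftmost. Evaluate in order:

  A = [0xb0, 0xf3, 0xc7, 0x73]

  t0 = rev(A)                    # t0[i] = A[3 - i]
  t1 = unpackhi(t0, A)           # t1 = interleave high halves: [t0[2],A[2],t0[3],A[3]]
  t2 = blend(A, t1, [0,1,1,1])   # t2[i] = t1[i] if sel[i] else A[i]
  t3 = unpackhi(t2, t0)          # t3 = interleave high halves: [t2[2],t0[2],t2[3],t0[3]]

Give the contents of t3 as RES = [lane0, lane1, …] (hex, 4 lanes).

→ t0 |73|c7|f3|b0|
→ t1 |f3|c7|b0|73|
→ t2 |b0|c7|b0|73|
→ t3 |b0|f3|73|b0|

RES = [0xb0, 0xf3, 0x73, 0xb0]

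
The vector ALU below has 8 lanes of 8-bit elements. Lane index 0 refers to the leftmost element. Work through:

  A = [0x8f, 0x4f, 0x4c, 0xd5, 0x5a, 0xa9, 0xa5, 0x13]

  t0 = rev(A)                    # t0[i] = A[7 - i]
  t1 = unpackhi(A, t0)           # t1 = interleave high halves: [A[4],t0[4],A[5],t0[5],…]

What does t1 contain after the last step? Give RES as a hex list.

→ t0 |13|a5|a9|5a|d5|4c|4f|8f|
→ t1 |5a|d5|a9|4c|a5|4f|13|8f|

RES = [0x5a, 0xd5, 0xa9, 0x4c, 0xa5, 0x4f, 0x13, 0x8f]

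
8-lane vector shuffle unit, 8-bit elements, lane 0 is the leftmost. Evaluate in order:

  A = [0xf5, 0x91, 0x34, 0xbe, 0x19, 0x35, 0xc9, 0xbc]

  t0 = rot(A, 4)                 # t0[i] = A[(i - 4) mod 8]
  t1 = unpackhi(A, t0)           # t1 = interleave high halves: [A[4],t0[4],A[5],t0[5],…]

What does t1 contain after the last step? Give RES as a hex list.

RES = [0x19, 0xf5, 0x35, 0x91, 0xc9, 0x34, 0xbc, 0xbe]

→ t0 |19|35|c9|bc|f5|91|34|be|
→ t1 |19|f5|35|91|c9|34|bc|be|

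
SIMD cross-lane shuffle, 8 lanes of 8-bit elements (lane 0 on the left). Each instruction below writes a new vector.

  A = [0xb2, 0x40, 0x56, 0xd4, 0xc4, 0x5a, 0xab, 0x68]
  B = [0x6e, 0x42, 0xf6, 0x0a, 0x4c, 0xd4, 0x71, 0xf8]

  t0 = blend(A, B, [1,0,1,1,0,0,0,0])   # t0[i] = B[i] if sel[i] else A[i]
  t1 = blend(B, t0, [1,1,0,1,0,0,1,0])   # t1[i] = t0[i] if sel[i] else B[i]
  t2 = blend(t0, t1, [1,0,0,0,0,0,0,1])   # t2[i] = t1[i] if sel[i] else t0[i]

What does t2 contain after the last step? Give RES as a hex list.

RES = [0x6e, 0x40, 0xf6, 0x0a, 0xc4, 0x5a, 0xab, 0xf8]

t0 = [0x6e, 0x40, 0xf6, 0x0a, 0xc4, 0x5a, 0xab, 0x68]
t1 = [0x6e, 0x40, 0xf6, 0x0a, 0x4c, 0xd4, 0xab, 0xf8]
t2 = [0x6e, 0x40, 0xf6, 0x0a, 0xc4, 0x5a, 0xab, 0xf8]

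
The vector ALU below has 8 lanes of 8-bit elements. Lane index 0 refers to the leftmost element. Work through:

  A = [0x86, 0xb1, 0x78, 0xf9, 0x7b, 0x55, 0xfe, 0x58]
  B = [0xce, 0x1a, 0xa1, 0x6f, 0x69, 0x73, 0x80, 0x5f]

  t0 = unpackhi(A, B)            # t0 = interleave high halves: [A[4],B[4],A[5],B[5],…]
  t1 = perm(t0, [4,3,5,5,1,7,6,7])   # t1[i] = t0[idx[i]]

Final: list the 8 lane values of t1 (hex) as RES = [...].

→ t0 |7b|69|55|73|fe|80|58|5f|
→ t1 |fe|73|80|80|69|5f|58|5f|

RES = [0xfe, 0x73, 0x80, 0x80, 0x69, 0x5f, 0x58, 0x5f]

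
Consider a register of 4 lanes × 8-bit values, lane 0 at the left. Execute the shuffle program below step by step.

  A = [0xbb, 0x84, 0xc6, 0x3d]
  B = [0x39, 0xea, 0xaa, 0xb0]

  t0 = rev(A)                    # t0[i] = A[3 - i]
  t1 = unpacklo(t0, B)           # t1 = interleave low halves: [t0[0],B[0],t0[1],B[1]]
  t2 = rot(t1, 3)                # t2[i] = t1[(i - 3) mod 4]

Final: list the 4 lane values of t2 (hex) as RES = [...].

t0 = [0x3d, 0xc6, 0x84, 0xbb]
t1 = [0x3d, 0x39, 0xc6, 0xea]
t2 = [0x39, 0xc6, 0xea, 0x3d]

RES = [0x39, 0xc6, 0xea, 0x3d]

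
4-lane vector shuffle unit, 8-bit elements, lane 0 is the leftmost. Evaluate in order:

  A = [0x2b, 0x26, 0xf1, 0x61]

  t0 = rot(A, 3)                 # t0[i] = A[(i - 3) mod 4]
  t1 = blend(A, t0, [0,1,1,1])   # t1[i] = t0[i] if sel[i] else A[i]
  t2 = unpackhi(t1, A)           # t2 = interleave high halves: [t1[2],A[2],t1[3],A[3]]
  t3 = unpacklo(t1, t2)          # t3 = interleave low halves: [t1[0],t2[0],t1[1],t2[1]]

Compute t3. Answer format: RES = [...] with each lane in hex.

  t0: 26 f1 61 2b
  t1: 2b f1 61 2b
  t2: 61 f1 2b 61
  t3: 2b 61 f1 f1

RES = [0x2b, 0x61, 0xf1, 0xf1]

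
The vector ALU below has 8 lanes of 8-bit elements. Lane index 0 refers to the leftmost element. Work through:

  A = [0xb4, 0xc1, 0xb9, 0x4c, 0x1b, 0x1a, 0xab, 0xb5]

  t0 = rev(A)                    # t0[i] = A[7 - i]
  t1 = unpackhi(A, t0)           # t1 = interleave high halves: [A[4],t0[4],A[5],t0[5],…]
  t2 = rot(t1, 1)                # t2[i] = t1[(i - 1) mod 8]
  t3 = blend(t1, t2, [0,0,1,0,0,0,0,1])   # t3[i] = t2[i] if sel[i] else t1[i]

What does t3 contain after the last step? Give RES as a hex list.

t0 = [0xb5, 0xab, 0x1a, 0x1b, 0x4c, 0xb9, 0xc1, 0xb4]
t1 = [0x1b, 0x4c, 0x1a, 0xb9, 0xab, 0xc1, 0xb5, 0xb4]
t2 = [0xb4, 0x1b, 0x4c, 0x1a, 0xb9, 0xab, 0xc1, 0xb5]
t3 = [0x1b, 0x4c, 0x4c, 0xb9, 0xab, 0xc1, 0xb5, 0xb5]

RES = [ 0x1b  0x4c  0x4c  0xb9  0xab  0xc1  0xb5  0xb5 ]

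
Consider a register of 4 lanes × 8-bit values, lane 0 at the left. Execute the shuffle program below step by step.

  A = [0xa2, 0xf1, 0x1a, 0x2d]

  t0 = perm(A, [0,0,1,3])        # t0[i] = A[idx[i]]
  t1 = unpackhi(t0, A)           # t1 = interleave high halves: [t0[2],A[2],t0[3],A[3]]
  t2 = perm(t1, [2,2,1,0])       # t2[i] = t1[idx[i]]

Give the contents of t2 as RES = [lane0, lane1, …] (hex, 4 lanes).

RES = [0x2d, 0x2d, 0x1a, 0xf1]

→ t0 |a2|a2|f1|2d|
→ t1 |f1|1a|2d|2d|
→ t2 |2d|2d|1a|f1|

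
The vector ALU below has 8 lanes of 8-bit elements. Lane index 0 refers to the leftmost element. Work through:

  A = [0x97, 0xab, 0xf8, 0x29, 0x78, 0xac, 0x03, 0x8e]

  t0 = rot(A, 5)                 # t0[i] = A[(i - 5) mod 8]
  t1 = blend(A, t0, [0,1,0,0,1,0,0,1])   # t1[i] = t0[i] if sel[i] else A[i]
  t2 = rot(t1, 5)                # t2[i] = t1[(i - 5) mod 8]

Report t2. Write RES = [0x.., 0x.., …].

→ t0 |29|78|ac|03|8e|97|ab|f8|
→ t1 |97|78|f8|29|8e|ac|03|f8|
→ t2 |29|8e|ac|03|f8|97|78|f8|

RES = [0x29, 0x8e, 0xac, 0x03, 0xf8, 0x97, 0x78, 0xf8]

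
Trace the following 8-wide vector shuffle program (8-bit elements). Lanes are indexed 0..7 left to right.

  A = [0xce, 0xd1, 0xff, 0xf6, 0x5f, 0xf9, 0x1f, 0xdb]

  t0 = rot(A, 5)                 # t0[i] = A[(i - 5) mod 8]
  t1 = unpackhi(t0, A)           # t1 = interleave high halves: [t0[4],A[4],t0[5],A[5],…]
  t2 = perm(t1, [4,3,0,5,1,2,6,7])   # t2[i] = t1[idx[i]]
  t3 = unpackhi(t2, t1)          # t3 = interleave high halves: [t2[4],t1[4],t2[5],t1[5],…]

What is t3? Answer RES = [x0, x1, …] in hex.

→ t0 |f6|5f|f9|1f|db|ce|d1|ff|
→ t1 |db|5f|ce|f9|d1|1f|ff|db|
→ t2 |d1|f9|db|1f|5f|ce|ff|db|
→ t3 |5f|d1|ce|1f|ff|ff|db|db|

RES = [0x5f, 0xd1, 0xce, 0x1f, 0xff, 0xff, 0xdb, 0xdb]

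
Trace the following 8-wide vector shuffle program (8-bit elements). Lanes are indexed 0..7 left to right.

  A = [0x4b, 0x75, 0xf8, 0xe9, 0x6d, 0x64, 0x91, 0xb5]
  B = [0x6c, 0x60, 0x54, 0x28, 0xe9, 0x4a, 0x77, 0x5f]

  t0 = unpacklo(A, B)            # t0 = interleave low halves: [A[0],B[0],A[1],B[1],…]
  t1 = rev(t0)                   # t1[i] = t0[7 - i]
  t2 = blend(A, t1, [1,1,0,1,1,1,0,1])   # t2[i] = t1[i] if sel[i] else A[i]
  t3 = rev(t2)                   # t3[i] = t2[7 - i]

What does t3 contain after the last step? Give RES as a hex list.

RES = [0x4b, 0x91, 0x75, 0x60, 0xf8, 0xf8, 0xe9, 0x28]

  t0: 4b 6c 75 60 f8 54 e9 28
  t1: 28 e9 54 f8 60 75 6c 4b
  t2: 28 e9 f8 f8 60 75 91 4b
  t3: 4b 91 75 60 f8 f8 e9 28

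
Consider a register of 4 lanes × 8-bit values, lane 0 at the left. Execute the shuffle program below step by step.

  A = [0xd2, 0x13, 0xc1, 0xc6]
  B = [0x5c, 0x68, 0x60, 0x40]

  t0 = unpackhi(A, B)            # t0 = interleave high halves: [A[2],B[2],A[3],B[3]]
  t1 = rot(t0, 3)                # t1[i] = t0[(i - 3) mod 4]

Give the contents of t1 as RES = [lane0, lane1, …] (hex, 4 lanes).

→ t0 |c1|60|c6|40|
→ t1 |60|c6|40|c1|

RES = [ 0x60  0xc6  0x40  0xc1 ]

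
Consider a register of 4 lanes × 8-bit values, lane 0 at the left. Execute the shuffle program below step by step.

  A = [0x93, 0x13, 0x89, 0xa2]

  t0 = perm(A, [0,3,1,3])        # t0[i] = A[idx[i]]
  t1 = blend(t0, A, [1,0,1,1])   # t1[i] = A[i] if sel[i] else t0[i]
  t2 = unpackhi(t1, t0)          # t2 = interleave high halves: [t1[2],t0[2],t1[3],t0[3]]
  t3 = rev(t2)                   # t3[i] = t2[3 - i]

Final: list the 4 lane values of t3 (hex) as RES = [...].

RES = [0xa2, 0xa2, 0x13, 0x89]

  t0: 93 a2 13 a2
  t1: 93 a2 89 a2
  t2: 89 13 a2 a2
  t3: a2 a2 13 89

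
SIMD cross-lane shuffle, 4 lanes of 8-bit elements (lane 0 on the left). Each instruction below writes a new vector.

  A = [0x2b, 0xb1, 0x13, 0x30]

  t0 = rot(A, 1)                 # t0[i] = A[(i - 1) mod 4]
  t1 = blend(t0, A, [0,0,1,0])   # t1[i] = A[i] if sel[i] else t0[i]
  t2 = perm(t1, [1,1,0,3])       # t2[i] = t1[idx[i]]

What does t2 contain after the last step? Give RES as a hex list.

t0 = [0x30, 0x2b, 0xb1, 0x13]
t1 = [0x30, 0x2b, 0x13, 0x13]
t2 = [0x2b, 0x2b, 0x30, 0x13]

RES = [0x2b, 0x2b, 0x30, 0x13]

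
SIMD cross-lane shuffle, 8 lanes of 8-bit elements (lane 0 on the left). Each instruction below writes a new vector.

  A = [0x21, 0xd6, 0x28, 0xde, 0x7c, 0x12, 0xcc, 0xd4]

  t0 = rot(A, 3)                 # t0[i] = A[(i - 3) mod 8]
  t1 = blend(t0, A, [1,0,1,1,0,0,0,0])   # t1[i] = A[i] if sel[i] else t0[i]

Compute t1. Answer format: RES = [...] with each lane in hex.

t0 = [0x12, 0xcc, 0xd4, 0x21, 0xd6, 0x28, 0xde, 0x7c]
t1 = [0x21, 0xcc, 0x28, 0xde, 0xd6, 0x28, 0xde, 0x7c]

RES = [ 0x21  0xcc  0x28  0xde  0xd6  0x28  0xde  0x7c ]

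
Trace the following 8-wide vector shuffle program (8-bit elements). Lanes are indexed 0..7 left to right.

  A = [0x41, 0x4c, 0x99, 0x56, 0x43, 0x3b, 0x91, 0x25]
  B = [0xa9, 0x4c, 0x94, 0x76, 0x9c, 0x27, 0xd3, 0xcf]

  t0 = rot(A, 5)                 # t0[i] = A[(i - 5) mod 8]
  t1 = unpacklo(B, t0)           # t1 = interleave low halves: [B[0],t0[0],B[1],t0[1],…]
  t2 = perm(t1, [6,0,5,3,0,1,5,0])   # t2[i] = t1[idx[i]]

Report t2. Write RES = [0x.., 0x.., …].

  t0: 56 43 3b 91 25 41 4c 99
  t1: a9 56 4c 43 94 3b 76 91
  t2: 76 a9 3b 43 a9 56 3b a9

RES = [0x76, 0xa9, 0x3b, 0x43, 0xa9, 0x56, 0x3b, 0xa9]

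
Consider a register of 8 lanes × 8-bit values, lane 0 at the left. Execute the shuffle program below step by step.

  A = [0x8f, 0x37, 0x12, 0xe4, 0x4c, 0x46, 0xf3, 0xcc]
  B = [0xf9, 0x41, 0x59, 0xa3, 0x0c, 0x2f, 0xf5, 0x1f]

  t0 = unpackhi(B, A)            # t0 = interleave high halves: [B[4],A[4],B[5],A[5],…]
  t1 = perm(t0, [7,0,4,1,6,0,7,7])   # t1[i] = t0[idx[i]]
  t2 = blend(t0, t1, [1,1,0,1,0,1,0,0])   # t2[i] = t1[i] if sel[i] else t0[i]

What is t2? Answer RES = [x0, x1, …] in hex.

RES = [ 0xcc  0x0c  0x2f  0x4c  0xf5  0x0c  0x1f  0xcc ]

t0 = [0x0c, 0x4c, 0x2f, 0x46, 0xf5, 0xf3, 0x1f, 0xcc]
t1 = [0xcc, 0x0c, 0xf5, 0x4c, 0x1f, 0x0c, 0xcc, 0xcc]
t2 = [0xcc, 0x0c, 0x2f, 0x4c, 0xf5, 0x0c, 0x1f, 0xcc]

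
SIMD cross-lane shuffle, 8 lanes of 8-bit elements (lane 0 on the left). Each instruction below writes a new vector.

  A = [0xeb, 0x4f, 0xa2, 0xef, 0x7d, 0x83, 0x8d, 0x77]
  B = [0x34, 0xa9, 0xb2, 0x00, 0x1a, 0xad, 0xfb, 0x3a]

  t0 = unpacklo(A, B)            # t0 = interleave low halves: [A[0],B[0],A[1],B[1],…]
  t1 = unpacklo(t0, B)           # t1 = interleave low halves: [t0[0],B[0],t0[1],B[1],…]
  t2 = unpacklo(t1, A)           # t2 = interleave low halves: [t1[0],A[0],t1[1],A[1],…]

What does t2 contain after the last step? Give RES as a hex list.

t0 = [0xeb, 0x34, 0x4f, 0xa9, 0xa2, 0xb2, 0xef, 0x00]
t1 = [0xeb, 0x34, 0x34, 0xa9, 0x4f, 0xb2, 0xa9, 0x00]
t2 = [0xeb, 0xeb, 0x34, 0x4f, 0x34, 0xa2, 0xa9, 0xef]

RES = [0xeb, 0xeb, 0x34, 0x4f, 0x34, 0xa2, 0xa9, 0xef]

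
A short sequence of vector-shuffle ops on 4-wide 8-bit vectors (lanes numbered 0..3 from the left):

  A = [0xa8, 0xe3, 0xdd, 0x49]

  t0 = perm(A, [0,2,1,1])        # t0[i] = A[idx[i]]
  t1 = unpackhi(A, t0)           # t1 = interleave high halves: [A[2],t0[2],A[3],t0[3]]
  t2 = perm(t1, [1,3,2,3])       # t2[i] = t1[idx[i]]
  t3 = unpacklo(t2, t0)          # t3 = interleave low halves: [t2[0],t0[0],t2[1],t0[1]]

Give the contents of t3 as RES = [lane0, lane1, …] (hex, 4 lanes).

  t0: a8 dd e3 e3
  t1: dd e3 49 e3
  t2: e3 e3 49 e3
  t3: e3 a8 e3 dd

RES = [0xe3, 0xa8, 0xe3, 0xdd]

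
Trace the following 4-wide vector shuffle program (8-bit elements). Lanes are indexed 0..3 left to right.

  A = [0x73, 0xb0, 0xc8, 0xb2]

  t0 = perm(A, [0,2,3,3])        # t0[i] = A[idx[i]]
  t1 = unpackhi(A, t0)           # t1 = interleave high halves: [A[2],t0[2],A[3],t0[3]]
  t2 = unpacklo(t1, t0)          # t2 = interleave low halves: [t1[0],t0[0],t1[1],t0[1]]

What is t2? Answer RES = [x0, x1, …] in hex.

→ t0 |73|c8|b2|b2|
→ t1 |c8|b2|b2|b2|
→ t2 |c8|73|b2|c8|

RES = [0xc8, 0x73, 0xb2, 0xc8]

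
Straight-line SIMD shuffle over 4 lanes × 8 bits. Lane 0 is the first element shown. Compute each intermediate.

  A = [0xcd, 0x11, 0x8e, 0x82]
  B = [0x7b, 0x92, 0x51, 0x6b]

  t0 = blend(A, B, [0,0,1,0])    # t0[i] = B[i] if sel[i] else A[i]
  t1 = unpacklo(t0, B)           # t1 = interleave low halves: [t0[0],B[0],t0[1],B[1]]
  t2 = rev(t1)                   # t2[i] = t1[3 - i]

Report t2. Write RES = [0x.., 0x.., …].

  t0: cd 11 51 82
  t1: cd 7b 11 92
  t2: 92 11 7b cd

RES = [ 0x92  0x11  0x7b  0xcd ]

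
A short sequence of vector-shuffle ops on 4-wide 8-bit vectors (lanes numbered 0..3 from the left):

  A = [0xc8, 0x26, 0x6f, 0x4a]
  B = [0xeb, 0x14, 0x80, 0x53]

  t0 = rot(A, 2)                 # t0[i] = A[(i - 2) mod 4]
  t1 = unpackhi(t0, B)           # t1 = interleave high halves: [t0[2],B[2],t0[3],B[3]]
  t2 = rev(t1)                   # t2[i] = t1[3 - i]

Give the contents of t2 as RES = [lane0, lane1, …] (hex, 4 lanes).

→ t0 |6f|4a|c8|26|
→ t1 |c8|80|26|53|
→ t2 |53|26|80|c8|

RES = [0x53, 0x26, 0x80, 0xc8]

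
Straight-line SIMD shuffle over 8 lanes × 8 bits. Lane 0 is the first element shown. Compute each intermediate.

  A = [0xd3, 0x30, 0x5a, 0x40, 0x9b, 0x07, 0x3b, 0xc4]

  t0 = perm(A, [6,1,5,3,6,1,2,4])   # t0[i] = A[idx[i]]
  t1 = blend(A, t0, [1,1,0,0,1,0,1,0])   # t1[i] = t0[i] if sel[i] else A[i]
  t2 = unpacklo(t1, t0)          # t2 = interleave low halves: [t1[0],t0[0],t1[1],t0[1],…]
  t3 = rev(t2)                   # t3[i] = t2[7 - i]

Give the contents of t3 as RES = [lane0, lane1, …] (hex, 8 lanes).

RES = [0x40, 0x40, 0x07, 0x5a, 0x30, 0x30, 0x3b, 0x3b]

→ t0 |3b|30|07|40|3b|30|5a|9b|
→ t1 |3b|30|5a|40|3b|07|5a|c4|
→ t2 |3b|3b|30|30|5a|07|40|40|
→ t3 |40|40|07|5a|30|30|3b|3b|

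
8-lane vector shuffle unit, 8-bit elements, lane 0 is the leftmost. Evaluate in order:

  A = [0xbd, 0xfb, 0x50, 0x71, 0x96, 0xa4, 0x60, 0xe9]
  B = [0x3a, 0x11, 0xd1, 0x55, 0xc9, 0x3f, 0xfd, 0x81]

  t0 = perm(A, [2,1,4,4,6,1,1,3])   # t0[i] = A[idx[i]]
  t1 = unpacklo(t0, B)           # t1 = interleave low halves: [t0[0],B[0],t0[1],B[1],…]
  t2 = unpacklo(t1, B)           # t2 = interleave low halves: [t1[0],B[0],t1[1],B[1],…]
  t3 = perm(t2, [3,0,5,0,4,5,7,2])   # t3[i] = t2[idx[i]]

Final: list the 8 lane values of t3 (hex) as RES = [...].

t0 = [0x50, 0xfb, 0x96, 0x96, 0x60, 0xfb, 0xfb, 0x71]
t1 = [0x50, 0x3a, 0xfb, 0x11, 0x96, 0xd1, 0x96, 0x55]
t2 = [0x50, 0x3a, 0x3a, 0x11, 0xfb, 0xd1, 0x11, 0x55]
t3 = [0x11, 0x50, 0xd1, 0x50, 0xfb, 0xd1, 0x55, 0x3a]

RES = [0x11, 0x50, 0xd1, 0x50, 0xfb, 0xd1, 0x55, 0x3a]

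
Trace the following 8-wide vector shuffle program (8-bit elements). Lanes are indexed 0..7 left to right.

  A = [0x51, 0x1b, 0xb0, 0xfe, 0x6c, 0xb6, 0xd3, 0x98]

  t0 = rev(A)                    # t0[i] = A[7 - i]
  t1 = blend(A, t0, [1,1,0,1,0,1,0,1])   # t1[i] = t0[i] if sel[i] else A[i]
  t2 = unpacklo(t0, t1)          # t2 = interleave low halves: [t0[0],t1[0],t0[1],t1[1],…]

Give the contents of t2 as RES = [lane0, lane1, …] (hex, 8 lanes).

t0 = [0x98, 0xd3, 0xb6, 0x6c, 0xfe, 0xb0, 0x1b, 0x51]
t1 = [0x98, 0xd3, 0xb0, 0x6c, 0x6c, 0xb0, 0xd3, 0x51]
t2 = [0x98, 0x98, 0xd3, 0xd3, 0xb6, 0xb0, 0x6c, 0x6c]

RES = [ 0x98  0x98  0xd3  0xd3  0xb6  0xb0  0x6c  0x6c ]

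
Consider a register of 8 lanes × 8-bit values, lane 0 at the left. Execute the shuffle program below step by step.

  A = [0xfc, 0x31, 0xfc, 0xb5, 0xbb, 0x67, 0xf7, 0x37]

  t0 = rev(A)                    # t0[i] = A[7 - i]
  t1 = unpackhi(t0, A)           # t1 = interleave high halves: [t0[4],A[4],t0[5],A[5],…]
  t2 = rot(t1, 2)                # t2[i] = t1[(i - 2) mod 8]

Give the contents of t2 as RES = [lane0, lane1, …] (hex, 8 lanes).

RES = [ 0xfc  0x37  0xb5  0xbb  0xfc  0x67  0x31  0xf7 ]

t0 = [0x37, 0xf7, 0x67, 0xbb, 0xb5, 0xfc, 0x31, 0xfc]
t1 = [0xb5, 0xbb, 0xfc, 0x67, 0x31, 0xf7, 0xfc, 0x37]
t2 = [0xfc, 0x37, 0xb5, 0xbb, 0xfc, 0x67, 0x31, 0xf7]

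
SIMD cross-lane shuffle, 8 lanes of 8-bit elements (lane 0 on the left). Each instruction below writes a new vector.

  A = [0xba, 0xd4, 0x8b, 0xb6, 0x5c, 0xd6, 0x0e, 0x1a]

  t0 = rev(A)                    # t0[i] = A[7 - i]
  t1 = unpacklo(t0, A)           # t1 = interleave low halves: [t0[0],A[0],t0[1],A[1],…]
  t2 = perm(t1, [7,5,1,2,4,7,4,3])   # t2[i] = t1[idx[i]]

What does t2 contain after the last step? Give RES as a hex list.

RES = [ 0xb6  0x8b  0xba  0x0e  0xd6  0xb6  0xd6  0xd4 ]

  t0: 1a 0e d6 5c b6 8b d4 ba
  t1: 1a ba 0e d4 d6 8b 5c b6
  t2: b6 8b ba 0e d6 b6 d6 d4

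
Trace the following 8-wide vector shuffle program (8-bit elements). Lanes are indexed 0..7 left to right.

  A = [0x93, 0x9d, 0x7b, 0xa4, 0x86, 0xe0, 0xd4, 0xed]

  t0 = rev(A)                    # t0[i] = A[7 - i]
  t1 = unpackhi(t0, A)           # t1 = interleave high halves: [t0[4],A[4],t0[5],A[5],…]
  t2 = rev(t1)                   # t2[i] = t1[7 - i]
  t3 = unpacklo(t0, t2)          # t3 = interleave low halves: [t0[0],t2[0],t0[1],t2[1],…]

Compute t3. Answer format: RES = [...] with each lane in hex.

RES = [0xed, 0xed, 0xd4, 0x93, 0xe0, 0xd4, 0x86, 0x9d]

  t0: ed d4 e0 86 a4 7b 9d 93
  t1: a4 86 7b e0 9d d4 93 ed
  t2: ed 93 d4 9d e0 7b 86 a4
  t3: ed ed d4 93 e0 d4 86 9d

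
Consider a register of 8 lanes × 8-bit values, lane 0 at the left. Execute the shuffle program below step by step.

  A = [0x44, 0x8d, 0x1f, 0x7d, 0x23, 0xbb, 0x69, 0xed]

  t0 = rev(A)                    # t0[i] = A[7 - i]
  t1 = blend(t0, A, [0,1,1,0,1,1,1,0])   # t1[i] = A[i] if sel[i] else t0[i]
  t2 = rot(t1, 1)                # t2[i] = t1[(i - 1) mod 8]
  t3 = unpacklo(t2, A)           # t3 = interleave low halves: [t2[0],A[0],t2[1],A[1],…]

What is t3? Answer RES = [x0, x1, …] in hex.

→ t0 |ed|69|bb|23|7d|1f|8d|44|
→ t1 |ed|8d|1f|23|23|bb|69|44|
→ t2 |44|ed|8d|1f|23|23|bb|69|
→ t3 |44|44|ed|8d|8d|1f|1f|7d|

RES = [0x44, 0x44, 0xed, 0x8d, 0x8d, 0x1f, 0x1f, 0x7d]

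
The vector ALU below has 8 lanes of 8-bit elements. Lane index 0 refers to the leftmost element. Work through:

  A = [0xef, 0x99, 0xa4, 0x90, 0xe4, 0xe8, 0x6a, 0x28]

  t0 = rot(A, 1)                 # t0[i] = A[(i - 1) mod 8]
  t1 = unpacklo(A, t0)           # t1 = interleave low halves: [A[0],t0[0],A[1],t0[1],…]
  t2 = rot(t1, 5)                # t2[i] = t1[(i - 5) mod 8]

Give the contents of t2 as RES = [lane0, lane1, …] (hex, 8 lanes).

RES = [0xef, 0xa4, 0x99, 0x90, 0xa4, 0xef, 0x28, 0x99]

  t0: 28 ef 99 a4 90 e4 e8 6a
  t1: ef 28 99 ef a4 99 90 a4
  t2: ef a4 99 90 a4 ef 28 99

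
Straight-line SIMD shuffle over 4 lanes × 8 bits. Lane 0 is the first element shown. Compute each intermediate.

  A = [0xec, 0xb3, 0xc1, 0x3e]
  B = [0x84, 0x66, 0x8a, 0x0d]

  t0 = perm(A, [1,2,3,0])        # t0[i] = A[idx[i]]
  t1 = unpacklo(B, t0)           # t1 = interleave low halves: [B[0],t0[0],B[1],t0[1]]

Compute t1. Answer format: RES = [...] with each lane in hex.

RES = [ 0x84  0xb3  0x66  0xc1 ]

→ t0 |b3|c1|3e|ec|
→ t1 |84|b3|66|c1|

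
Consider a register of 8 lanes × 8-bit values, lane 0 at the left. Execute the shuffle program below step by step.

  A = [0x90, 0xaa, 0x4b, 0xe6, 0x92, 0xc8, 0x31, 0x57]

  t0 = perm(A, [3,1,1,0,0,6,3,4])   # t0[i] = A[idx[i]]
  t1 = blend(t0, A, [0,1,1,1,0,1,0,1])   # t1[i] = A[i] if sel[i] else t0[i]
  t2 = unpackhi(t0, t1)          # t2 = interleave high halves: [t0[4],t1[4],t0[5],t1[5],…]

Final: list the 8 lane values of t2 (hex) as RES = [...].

RES = [0x90, 0x90, 0x31, 0xc8, 0xe6, 0xe6, 0x92, 0x57]

t0 = [0xe6, 0xaa, 0xaa, 0x90, 0x90, 0x31, 0xe6, 0x92]
t1 = [0xe6, 0xaa, 0x4b, 0xe6, 0x90, 0xc8, 0xe6, 0x57]
t2 = [0x90, 0x90, 0x31, 0xc8, 0xe6, 0xe6, 0x92, 0x57]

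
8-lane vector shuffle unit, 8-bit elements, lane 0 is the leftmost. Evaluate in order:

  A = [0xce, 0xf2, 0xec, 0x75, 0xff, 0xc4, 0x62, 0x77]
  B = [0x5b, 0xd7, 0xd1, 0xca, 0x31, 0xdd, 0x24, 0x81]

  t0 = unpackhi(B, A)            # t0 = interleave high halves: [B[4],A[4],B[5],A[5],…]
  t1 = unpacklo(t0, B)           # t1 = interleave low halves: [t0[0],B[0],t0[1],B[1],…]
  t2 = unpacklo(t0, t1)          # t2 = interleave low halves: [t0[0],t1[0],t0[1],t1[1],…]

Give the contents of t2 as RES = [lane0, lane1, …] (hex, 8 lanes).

RES = [0x31, 0x31, 0xff, 0x5b, 0xdd, 0xff, 0xc4, 0xd7]

  t0: 31 ff dd c4 24 62 81 77
  t1: 31 5b ff d7 dd d1 c4 ca
  t2: 31 31 ff 5b dd ff c4 d7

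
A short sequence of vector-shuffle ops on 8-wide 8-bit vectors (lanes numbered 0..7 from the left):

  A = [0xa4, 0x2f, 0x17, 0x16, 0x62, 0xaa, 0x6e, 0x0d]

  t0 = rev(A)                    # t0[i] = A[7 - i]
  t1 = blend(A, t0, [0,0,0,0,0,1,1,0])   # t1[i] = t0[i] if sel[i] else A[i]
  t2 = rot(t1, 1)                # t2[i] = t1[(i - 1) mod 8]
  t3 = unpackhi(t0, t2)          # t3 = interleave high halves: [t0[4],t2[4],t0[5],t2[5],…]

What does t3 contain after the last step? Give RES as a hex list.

  t0: 0d 6e aa 62 16 17 2f a4
  t1: a4 2f 17 16 62 17 2f 0d
  t2: 0d a4 2f 17 16 62 17 2f
  t3: 16 16 17 62 2f 17 a4 2f

RES = [ 0x16  0x16  0x17  0x62  0x2f  0x17  0xa4  0x2f ]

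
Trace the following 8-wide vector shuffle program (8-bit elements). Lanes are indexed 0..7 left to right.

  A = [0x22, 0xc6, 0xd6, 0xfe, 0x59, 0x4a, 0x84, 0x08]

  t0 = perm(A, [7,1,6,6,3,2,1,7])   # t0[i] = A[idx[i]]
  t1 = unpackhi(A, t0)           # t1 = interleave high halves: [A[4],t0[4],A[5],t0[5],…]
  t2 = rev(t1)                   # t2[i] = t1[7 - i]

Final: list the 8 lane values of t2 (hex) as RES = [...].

→ t0 |08|c6|84|84|fe|d6|c6|08|
→ t1 |59|fe|4a|d6|84|c6|08|08|
→ t2 |08|08|c6|84|d6|4a|fe|59|

RES = [ 0x08  0x08  0xc6  0x84  0xd6  0x4a  0xfe  0x59 ]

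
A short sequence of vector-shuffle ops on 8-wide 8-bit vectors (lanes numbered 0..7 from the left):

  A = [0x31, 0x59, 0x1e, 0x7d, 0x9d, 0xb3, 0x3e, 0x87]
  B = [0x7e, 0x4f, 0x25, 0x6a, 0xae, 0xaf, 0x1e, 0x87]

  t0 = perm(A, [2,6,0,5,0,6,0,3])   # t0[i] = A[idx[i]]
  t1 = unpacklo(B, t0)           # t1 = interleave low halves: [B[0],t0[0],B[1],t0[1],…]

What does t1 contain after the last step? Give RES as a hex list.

→ t0 |1e|3e|31|b3|31|3e|31|7d|
→ t1 |7e|1e|4f|3e|25|31|6a|b3|

RES = [0x7e, 0x1e, 0x4f, 0x3e, 0x25, 0x31, 0x6a, 0xb3]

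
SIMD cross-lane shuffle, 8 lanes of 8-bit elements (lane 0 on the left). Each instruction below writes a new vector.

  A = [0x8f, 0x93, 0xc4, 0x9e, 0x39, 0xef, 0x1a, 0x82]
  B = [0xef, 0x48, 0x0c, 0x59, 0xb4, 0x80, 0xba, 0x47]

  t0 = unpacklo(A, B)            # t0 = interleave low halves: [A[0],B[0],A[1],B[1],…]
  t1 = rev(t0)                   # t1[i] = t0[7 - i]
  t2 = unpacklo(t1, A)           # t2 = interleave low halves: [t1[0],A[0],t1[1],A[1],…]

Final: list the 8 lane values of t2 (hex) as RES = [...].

→ t0 |8f|ef|93|48|c4|0c|9e|59|
→ t1 |59|9e|0c|c4|48|93|ef|8f|
→ t2 |59|8f|9e|93|0c|c4|c4|9e|

RES = [ 0x59  0x8f  0x9e  0x93  0x0c  0xc4  0xc4  0x9e ]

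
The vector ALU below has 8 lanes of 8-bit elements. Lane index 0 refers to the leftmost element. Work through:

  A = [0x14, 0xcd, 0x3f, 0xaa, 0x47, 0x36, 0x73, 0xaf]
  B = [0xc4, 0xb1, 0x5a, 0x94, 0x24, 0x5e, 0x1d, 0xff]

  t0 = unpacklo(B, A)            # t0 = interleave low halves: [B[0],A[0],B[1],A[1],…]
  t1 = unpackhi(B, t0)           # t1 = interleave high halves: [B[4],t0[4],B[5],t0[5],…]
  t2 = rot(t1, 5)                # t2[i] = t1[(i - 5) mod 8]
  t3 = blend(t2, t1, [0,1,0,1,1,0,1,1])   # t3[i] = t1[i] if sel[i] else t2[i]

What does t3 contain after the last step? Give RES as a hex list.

RES = [0x3f, 0x5a, 0x94, 0x3f, 0x1d, 0x24, 0xff, 0xaa]

t0 = [0xc4, 0x14, 0xb1, 0xcd, 0x5a, 0x3f, 0x94, 0xaa]
t1 = [0x24, 0x5a, 0x5e, 0x3f, 0x1d, 0x94, 0xff, 0xaa]
t2 = [0x3f, 0x1d, 0x94, 0xff, 0xaa, 0x24, 0x5a, 0x5e]
t3 = [0x3f, 0x5a, 0x94, 0x3f, 0x1d, 0x24, 0xff, 0xaa]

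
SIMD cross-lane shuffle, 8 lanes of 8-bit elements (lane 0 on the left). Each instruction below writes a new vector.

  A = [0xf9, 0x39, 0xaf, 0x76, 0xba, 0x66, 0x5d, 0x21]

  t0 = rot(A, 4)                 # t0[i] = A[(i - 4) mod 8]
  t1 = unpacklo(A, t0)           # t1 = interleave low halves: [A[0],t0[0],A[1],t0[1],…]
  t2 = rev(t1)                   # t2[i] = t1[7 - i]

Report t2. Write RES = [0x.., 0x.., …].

RES = [ 0x21  0x76  0x5d  0xaf  0x66  0x39  0xba  0xf9 ]

  t0: ba 66 5d 21 f9 39 af 76
  t1: f9 ba 39 66 af 5d 76 21
  t2: 21 76 5d af 66 39 ba f9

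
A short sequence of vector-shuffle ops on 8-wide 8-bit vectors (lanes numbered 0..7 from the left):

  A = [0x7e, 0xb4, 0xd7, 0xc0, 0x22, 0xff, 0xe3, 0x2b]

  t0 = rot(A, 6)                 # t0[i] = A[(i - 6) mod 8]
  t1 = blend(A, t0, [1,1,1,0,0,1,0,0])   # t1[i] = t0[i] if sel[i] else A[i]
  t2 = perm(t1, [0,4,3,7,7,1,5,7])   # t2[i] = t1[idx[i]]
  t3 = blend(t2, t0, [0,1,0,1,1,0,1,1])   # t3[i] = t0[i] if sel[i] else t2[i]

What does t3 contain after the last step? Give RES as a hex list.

RES = [0xd7, 0xc0, 0xc0, 0xff, 0xe3, 0xc0, 0x7e, 0xb4]

t0 = [0xd7, 0xc0, 0x22, 0xff, 0xe3, 0x2b, 0x7e, 0xb4]
t1 = [0xd7, 0xc0, 0x22, 0xc0, 0x22, 0x2b, 0xe3, 0x2b]
t2 = [0xd7, 0x22, 0xc0, 0x2b, 0x2b, 0xc0, 0x2b, 0x2b]
t3 = [0xd7, 0xc0, 0xc0, 0xff, 0xe3, 0xc0, 0x7e, 0xb4]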